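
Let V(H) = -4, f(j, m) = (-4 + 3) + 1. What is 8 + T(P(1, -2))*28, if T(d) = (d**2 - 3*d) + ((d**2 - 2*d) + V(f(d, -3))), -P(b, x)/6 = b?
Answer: 2752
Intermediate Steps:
f(j, m) = 0 (f(j, m) = -1 + 1 = 0)
P(b, x) = -6*b
T(d) = -4 - 5*d + 2*d**2 (T(d) = (d**2 - 3*d) + ((d**2 - 2*d) - 4) = (d**2 - 3*d) + (-4 + d**2 - 2*d) = -4 - 5*d + 2*d**2)
8 + T(P(1, -2))*28 = 8 + (-4 - (-30) + 2*(-6*1)**2)*28 = 8 + (-4 - 5*(-6) + 2*(-6)**2)*28 = 8 + (-4 + 30 + 2*36)*28 = 8 + (-4 + 30 + 72)*28 = 8 + 98*28 = 8 + 2744 = 2752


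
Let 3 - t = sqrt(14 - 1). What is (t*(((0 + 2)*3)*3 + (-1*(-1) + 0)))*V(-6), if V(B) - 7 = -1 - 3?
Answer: 171 - 57*sqrt(13) ≈ -34.516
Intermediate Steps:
t = 3 - sqrt(13) (t = 3 - sqrt(14 - 1) = 3 - sqrt(13) ≈ -0.60555)
V(B) = 3 (V(B) = 7 + (-1 - 3) = 7 - 4 = 3)
(t*(((0 + 2)*3)*3 + (-1*(-1) + 0)))*V(-6) = ((3 - sqrt(13))*(((0 + 2)*3)*3 + (-1*(-1) + 0)))*3 = ((3 - sqrt(13))*((2*3)*3 + (1 + 0)))*3 = ((3 - sqrt(13))*(6*3 + 1))*3 = ((3 - sqrt(13))*(18 + 1))*3 = ((3 - sqrt(13))*19)*3 = (57 - 19*sqrt(13))*3 = 171 - 57*sqrt(13)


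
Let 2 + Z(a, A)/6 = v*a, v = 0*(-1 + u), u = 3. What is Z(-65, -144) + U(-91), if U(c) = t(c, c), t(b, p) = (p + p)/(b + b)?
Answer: -11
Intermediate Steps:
t(b, p) = p/b (t(b, p) = (2*p)/((2*b)) = (2*p)*(1/(2*b)) = p/b)
U(c) = 1 (U(c) = c/c = 1)
v = 0 (v = 0*(-1 + 3) = 0*2 = 0)
Z(a, A) = -12 (Z(a, A) = -12 + 6*(0*a) = -12 + 6*0 = -12 + 0 = -12)
Z(-65, -144) + U(-91) = -12 + 1 = -11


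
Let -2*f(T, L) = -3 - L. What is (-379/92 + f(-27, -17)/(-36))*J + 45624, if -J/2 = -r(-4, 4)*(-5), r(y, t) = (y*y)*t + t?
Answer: 9996668/207 ≈ 48293.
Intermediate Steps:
r(y, t) = t + t*y**2 (r(y, t) = y**2*t + t = t*y**2 + t = t + t*y**2)
f(T, L) = 3/2 + L/2 (f(T, L) = -(-3 - L)/2 = 3/2 + L/2)
J = -680 (J = -(-2)*(4*(1 + (-4)**2))*(-5) = -(-2)*(4*(1 + 16))*(-5) = -(-2)*(4*17)*(-5) = -(-2)*68*(-5) = -(-2)*(-340) = -2*340 = -680)
(-379/92 + f(-27, -17)/(-36))*J + 45624 = (-379/92 + (3/2 + (1/2)*(-17))/(-36))*(-680) + 45624 = (-379*1/92 + (3/2 - 17/2)*(-1/36))*(-680) + 45624 = (-379/92 - 7*(-1/36))*(-680) + 45624 = (-379/92 + 7/36)*(-680) + 45624 = -1625/414*(-680) + 45624 = 552500/207 + 45624 = 9996668/207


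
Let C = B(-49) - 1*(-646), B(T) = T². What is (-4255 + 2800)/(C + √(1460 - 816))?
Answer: -886677/1856713 + 582*√161/1856713 ≈ -0.47357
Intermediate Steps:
C = 3047 (C = (-49)² - 1*(-646) = 2401 + 646 = 3047)
(-4255 + 2800)/(C + √(1460 - 816)) = (-4255 + 2800)/(3047 + √(1460 - 816)) = -1455/(3047 + √644) = -1455/(3047 + 2*√161)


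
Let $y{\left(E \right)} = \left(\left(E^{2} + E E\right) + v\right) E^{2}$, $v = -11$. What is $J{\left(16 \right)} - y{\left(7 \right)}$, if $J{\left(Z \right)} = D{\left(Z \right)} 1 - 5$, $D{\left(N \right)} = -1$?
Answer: $-4269$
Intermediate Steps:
$J{\left(Z \right)} = -6$ ($J{\left(Z \right)} = \left(-1\right) 1 - 5 = -1 - 5 = -6$)
$y{\left(E \right)} = E^{2} \left(-11 + 2 E^{2}\right)$ ($y{\left(E \right)} = \left(\left(E^{2} + E E\right) - 11\right) E^{2} = \left(\left(E^{2} + E^{2}\right) - 11\right) E^{2} = \left(2 E^{2} - 11\right) E^{2} = \left(-11 + 2 E^{2}\right) E^{2} = E^{2} \left(-11 + 2 E^{2}\right)$)
$J{\left(16 \right)} - y{\left(7 \right)} = -6 - 7^{2} \left(-11 + 2 \cdot 7^{2}\right) = -6 - 49 \left(-11 + 2 \cdot 49\right) = -6 - 49 \left(-11 + 98\right) = -6 - 49 \cdot 87 = -6 - 4263 = -4269$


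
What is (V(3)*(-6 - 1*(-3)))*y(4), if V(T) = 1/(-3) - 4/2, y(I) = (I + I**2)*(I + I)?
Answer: 1120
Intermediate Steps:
y(I) = 2*I*(I + I**2) (y(I) = (I + I**2)*(2*I) = 2*I*(I + I**2))
V(T) = -7/3 (V(T) = 1*(-1/3) - 4*1/2 = -1/3 - 2 = -7/3)
(V(3)*(-6 - 1*(-3)))*y(4) = (-7*(-6 - 1*(-3))/3)*(2*4**2*(1 + 4)) = (-7*(-6 + 3)/3)*(2*16*5) = -7/3*(-3)*160 = 7*160 = 1120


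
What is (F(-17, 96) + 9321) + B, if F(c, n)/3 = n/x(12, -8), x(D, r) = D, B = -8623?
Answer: 722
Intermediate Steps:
F(c, n) = n/4 (F(c, n) = 3*(n/12) = n/4)
(F(-17, 96) + 9321) + B = ((¼)*96 + 9321) - 8623 = (24 + 9321) - 8623 = 9345 - 8623 = 722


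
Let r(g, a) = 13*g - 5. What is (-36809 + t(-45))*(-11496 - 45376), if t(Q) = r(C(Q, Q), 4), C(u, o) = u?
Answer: 2126955928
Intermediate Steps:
r(g, a) = -5 + 13*g
t(Q) = -5 + 13*Q
(-36809 + t(-45))*(-11496 - 45376) = (-36809 + (-5 + 13*(-45)))*(-11496 - 45376) = (-36809 + (-5 - 585))*(-56872) = (-36809 - 590)*(-56872) = -37399*(-56872) = 2126955928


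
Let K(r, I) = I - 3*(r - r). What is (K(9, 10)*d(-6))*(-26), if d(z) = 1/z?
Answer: 130/3 ≈ 43.333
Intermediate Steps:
K(r, I) = I (K(r, I) = I - 3*0 = I + 0 = I)
(K(9, 10)*d(-6))*(-26) = (10/(-6))*(-26) = (10*(-⅙))*(-26) = -5/3*(-26) = 130/3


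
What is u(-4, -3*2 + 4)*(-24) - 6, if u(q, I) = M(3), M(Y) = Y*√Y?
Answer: -6 - 72*√3 ≈ -130.71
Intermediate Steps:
M(Y) = Y^(3/2)
u(q, I) = 3*√3 (u(q, I) = 3^(3/2) = 3*√3)
u(-4, -3*2 + 4)*(-24) - 6 = (3*√3)*(-24) - 6 = -72*√3 - 6 = -6 - 72*√3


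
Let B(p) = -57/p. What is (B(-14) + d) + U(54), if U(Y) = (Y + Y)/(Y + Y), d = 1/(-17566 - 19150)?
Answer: 1303411/257012 ≈ 5.0714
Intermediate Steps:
d = -1/36716 (d = 1/(-36716) = -1/36716 ≈ -2.7236e-5)
U(Y) = 1 (U(Y) = (2*Y)/((2*Y)) = (2*Y)*(1/(2*Y)) = 1)
(B(-14) + d) + U(54) = (-57/(-14) - 1/36716) + 1 = (-57*(-1/14) - 1/36716) + 1 = (57/14 - 1/36716) + 1 = 1046399/257012 + 1 = 1303411/257012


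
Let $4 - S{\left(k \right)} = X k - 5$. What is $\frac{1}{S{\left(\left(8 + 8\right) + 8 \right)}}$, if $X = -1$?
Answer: $\frac{1}{33} \approx 0.030303$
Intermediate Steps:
$S{\left(k \right)} = 9 + k$ ($S{\left(k \right)} = 4 - \left(- k - 5\right) = 4 - \left(-5 - k\right) = 4 + \left(5 + k\right) = 9 + k$)
$\frac{1}{S{\left(\left(8 + 8\right) + 8 \right)}} = \frac{1}{9 + \left(\left(8 + 8\right) + 8\right)} = \frac{1}{9 + \left(16 + 8\right)} = \frac{1}{9 + 24} = \frac{1}{33}$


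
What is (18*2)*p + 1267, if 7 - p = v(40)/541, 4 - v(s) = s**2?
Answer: 879235/541 ≈ 1625.2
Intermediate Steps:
v(s) = 4 - s**2
p = 5383/541 (p = 7 - (4 - 1*40**2)/541 = 7 - (4 - 1*1600)/541 = 7 - (4 - 1600)/541 = 7 - (-1596)/541 = 7 - 1*(-1596/541) = 7 + 1596/541 = 5383/541 ≈ 9.9501)
(18*2)*p + 1267 = (18*2)*(5383/541) + 1267 = 36*(5383/541) + 1267 = 193788/541 + 1267 = 879235/541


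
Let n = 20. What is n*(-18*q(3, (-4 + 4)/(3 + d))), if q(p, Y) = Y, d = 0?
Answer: 0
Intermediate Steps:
n*(-18*q(3, (-4 + 4)/(3 + d))) = 20*(-18*(-4 + 4)/(3 + 0)) = 20*(-0/3) = 20*(-18*0) = 20*0 = 0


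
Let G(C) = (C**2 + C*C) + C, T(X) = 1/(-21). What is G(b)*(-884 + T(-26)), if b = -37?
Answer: -50144065/21 ≈ -2.3878e+6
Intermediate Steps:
T(X) = -1/21
G(C) = C + 2*C**2 (G(C) = (C**2 + C**2) + C = 2*C**2 + C = C + 2*C**2)
G(b)*(-884 + T(-26)) = (-37*(1 + 2*(-37)))*(-884 - 1/21) = -37*(1 - 74)*(-18565/21) = -37*(-73)*(-18565/21) = 2701*(-18565/21) = -50144065/21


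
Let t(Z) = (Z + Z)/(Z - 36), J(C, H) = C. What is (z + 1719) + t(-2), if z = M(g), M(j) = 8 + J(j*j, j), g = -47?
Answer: 74786/19 ≈ 3936.1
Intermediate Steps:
M(j) = 8 + j**2 (M(j) = 8 + j*j = 8 + j**2)
t(Z) = 2*Z/(-36 + Z) (t(Z) = (2*Z)/(-36 + Z) = 2*Z/(-36 + Z))
z = 2217 (z = 8 + (-47)**2 = 8 + 2209 = 2217)
(z + 1719) + t(-2) = (2217 + 1719) + 2*(-2)/(-36 - 2) = 3936 + 2*(-2)/(-38) = 3936 + 2*(-2)*(-1/38) = 3936 + 2/19 = 74786/19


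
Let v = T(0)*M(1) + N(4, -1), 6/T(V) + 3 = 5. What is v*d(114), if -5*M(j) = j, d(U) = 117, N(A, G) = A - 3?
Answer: 234/5 ≈ 46.800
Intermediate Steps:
N(A, G) = -3 + A
T(V) = 3 (T(V) = 6/(-3 + 5) = 6/2 = 6*(½) = 3)
M(j) = -j/5
v = ⅖ (v = 3*(-⅕*1) + (-3 + 4) = 3*(-⅕) + 1 = -⅗ + 1 = ⅖ ≈ 0.40000)
v*d(114) = (⅖)*117 = 234/5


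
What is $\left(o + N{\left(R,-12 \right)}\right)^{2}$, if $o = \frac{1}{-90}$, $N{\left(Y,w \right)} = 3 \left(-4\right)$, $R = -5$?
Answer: $\frac{1168561}{8100} \approx 144.27$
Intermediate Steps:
$N{\left(Y,w \right)} = -12$
$o = - \frac{1}{90} \approx -0.011111$
$\left(o + N{\left(R,-12 \right)}\right)^{2} = \left(- \frac{1}{90} - 12\right)^{2} = \left(- \frac{1081}{90}\right)^{2} = \frac{1168561}{8100}$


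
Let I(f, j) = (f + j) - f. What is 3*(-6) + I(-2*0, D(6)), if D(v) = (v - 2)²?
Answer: -2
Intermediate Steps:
D(v) = (-2 + v)²
I(f, j) = j
3*(-6) + I(-2*0, D(6)) = 3*(-6) + (-2 + 6)² = -18 + 4² = -18 + 16 = -2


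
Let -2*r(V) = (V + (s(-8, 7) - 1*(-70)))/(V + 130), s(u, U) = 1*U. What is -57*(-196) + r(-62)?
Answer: 1519377/136 ≈ 11172.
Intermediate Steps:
s(u, U) = U
r(V) = -(77 + V)/(2*(130 + V)) (r(V) = -(V + (7 - 1*(-70)))/(2*(V + 130)) = -(V + (7 + 70))/(2*(130 + V)) = -(V + 77)/(2*(130 + V)) = -(77 + V)/(2*(130 + V)))
-57*(-196) + r(-62) = -57*(-196) + (-77 - 1*(-62))/(2*(130 - 62)) = 11172 + (½)*(-77 + 62)/68 = 11172 + (½)*(1/68)*(-15) = 11172 - 15/136 = 1519377/136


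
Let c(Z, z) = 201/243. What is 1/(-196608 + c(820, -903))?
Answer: -81/15925181 ≈ -5.0863e-6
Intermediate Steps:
c(Z, z) = 67/81 (c(Z, z) = 201*(1/243) = 67/81)
1/(-196608 + c(820, -903)) = 1/(-196608 + 67/81) = 1/(-15925181/81) = -81/15925181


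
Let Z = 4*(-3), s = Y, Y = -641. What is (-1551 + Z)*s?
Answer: 1001883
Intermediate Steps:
s = -641
Z = -12
(-1551 + Z)*s = (-1551 - 12)*(-641) = -1563*(-641) = 1001883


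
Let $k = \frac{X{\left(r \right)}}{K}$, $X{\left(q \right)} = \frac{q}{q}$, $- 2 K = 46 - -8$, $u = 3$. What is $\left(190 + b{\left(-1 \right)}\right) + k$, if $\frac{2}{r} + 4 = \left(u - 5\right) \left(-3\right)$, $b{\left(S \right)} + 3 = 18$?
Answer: $\frac{5534}{27} \approx 204.96$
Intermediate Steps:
$b{\left(S \right)} = 15$ ($b{\left(S \right)} = -3 + 18 = 15$)
$r = 1$ ($r = \frac{2}{-4 + \left(3 - 5\right) \left(-3\right)} = \frac{2}{-4 - -6} = \frac{2}{-4 + 6} = \frac{2}{2} = 2 \cdot \frac{1}{2} = 1$)
$K = -27$ ($K = - \frac{46 - -8}{2} = - \frac{46 + 8}{2} = \left(- \frac{1}{2}\right) 54 = -27$)
$X{\left(q \right)} = 1$
$k = - \frac{1}{27}$ ($k = 1 \frac{1}{-27} = 1 \left(- \frac{1}{27}\right) = - \frac{1}{27} \approx -0.037037$)
$\left(190 + b{\left(-1 \right)}\right) + k = \left(190 + 15\right) - \frac{1}{27} = 205 - \frac{1}{27} = \frac{5534}{27}$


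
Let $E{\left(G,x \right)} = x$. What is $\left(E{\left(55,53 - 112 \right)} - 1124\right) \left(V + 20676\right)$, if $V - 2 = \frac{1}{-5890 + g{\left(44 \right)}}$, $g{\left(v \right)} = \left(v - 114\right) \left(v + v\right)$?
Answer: $- \frac{294767990517}{12050} \approx -2.4462 \cdot 10^{7}$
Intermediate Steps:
$g{\left(v \right)} = 2 v \left(-114 + v\right)$ ($g{\left(v \right)} = \left(-114 + v\right) 2 v = 2 v \left(-114 + v\right)$)
$V = \frac{24099}{12050}$ ($V = 2 + \frac{1}{-5890 + 2 \cdot 44 \left(-114 + 44\right)} = 2 + \frac{1}{-5890 + 2 \cdot 44 \left(-70\right)} = 2 + \frac{1}{-5890 - 6160} = 2 + \frac{1}{-12050} = 2 - \frac{1}{12050} = \frac{24099}{12050} \approx 1.9999$)
$\left(E{\left(55,53 - 112 \right)} - 1124\right) \left(V + 20676\right) = \left(\left(53 - 112\right) - 1124\right) \left(\frac{24099}{12050} + 20676\right) = \left(\left(53 - 112\right) - 1124\right) \frac{249169899}{12050} = \left(-59 - 1124\right) \frac{249169899}{12050} = \left(-1183\right) \frac{249169899}{12050} = - \frac{294767990517}{12050}$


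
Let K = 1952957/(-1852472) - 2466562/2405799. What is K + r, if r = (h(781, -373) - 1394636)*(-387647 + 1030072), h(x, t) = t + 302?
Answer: -3993157187648049273906707/4456675285128 ≈ -8.9599e+11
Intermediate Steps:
h(x, t) = 302 + t
K = -9267659038907/4456675285128 (K = 1952957*(-1/1852472) - 2466562*1/2405799 = -1952957/1852472 - 2466562/2405799 = -9267659038907/4456675285128 ≈ -2.0795)
r = -895994644475 (r = ((302 - 373) - 1394636)*(-387647 + 1030072) = (-71 - 1394636)*642425 = -1394707*642425 = -895994644475)
K + r = -9267659038907/4456675285128 - 895994644475 = -3993157187648049273906707/4456675285128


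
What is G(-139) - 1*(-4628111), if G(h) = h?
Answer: 4627972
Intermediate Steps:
G(-139) - 1*(-4628111) = -139 - 1*(-4628111) = -139 + 4628111 = 4627972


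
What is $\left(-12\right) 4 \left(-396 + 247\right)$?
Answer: $7152$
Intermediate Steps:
$\left(-12\right) 4 \left(-396 + 247\right) = \left(-48\right) \left(-149\right) = 7152$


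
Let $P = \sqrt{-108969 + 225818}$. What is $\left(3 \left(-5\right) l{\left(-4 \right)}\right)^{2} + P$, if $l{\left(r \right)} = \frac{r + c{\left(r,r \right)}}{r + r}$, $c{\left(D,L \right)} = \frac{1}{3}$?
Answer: $\frac{3025}{64} + \sqrt{116849} \approx 389.1$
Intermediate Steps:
$P = \sqrt{116849} \approx 341.83$
$c{\left(D,L \right)} = \frac{1}{3}$
$l{\left(r \right)} = \frac{\frac{1}{3} + r}{2 r}$ ($l{\left(r \right)} = \frac{r + \frac{1}{3}}{r + r} = \frac{\frac{1}{3} + r}{2 r}$)
$\left(3 \left(-5\right) l{\left(-4 \right)}\right)^{2} + P = \left(3 \left(-5\right) \frac{1 + 3 \left(-4\right)}{6 \left(-4\right)}\right)^{2} + \sqrt{116849} = \left(- 15 \cdot \frac{1}{6} \left(- \frac{1}{4}\right) \left(1 - 12\right)\right)^{2} + \sqrt{116849} = \left(- 15 \cdot \frac{1}{6} \left(- \frac{1}{4}\right) \left(-11\right)\right)^{2} + \sqrt{116849} = \left(\left(-15\right) \frac{11}{24}\right)^{2} + \sqrt{116849} = \left(- \frac{55}{8}\right)^{2} + \sqrt{116849} = \frac{3025}{64} + \sqrt{116849}$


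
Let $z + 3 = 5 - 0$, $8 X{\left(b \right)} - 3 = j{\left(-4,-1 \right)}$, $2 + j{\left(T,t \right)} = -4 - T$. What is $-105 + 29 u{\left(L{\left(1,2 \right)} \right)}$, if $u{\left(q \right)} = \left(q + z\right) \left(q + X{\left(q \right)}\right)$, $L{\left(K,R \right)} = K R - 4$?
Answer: $-105$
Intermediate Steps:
$j{\left(T,t \right)} = -6 - T$ ($j{\left(T,t \right)} = -2 - \left(4 + T\right) = -6 - T$)
$L{\left(K,R \right)} = -4 + K R$
$X{\left(b \right)} = \frac{1}{8}$ ($X{\left(b \right)} = \frac{3}{8} + \frac{-6 - -4}{8} = \frac{3}{8} + \frac{-6 + 4}{8} = \frac{3}{8} + \frac{1}{8} \left(-2\right) = \frac{3}{8} - \frac{1}{4} = \frac{1}{8}$)
$z = 2$ ($z = -3 + \left(5 - 0\right) = -3 + \left(5 + 0\right) = -3 + 5 = 2$)
$u{\left(q \right)} = \left(2 + q\right) \left(\frac{1}{8} + q\right)$ ($u{\left(q \right)} = \left(q + 2\right) \left(q + \frac{1}{8}\right) = \left(2 + q\right) \left(\frac{1}{8} + q\right)$)
$-105 + 29 u{\left(L{\left(1,2 \right)} \right)} = -105 + 29 \left(\frac{1}{4} + \left(-4 + 1 \cdot 2\right)^{2} + \frac{17 \left(-4 + 1 \cdot 2\right)}{8}\right) = -105 + 29 \left(\frac{1}{4} + \left(-4 + 2\right)^{2} + \frac{17 \left(-4 + 2\right)}{8}\right) = -105 + 29 \left(\frac{1}{4} + \left(-2\right)^{2} + \frac{17}{8} \left(-2\right)\right) = -105 + 29 \left(\frac{1}{4} + 4 - \frac{17}{4}\right) = -105 + 29 \cdot 0 = -105 + 0 = -105$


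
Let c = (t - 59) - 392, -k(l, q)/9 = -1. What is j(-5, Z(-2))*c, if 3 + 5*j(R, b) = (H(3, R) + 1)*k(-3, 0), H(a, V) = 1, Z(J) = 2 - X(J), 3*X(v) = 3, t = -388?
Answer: -2517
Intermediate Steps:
X(v) = 1 (X(v) = (1/3)*3 = 1)
k(l, q) = 9 (k(l, q) = -9*(-1) = 9)
Z(J) = 1 (Z(J) = 2 - 1*1 = 2 - 1 = 1)
j(R, b) = 3 (j(R, b) = -3/5 + ((1 + 1)*9)/5 = -3/5 + (2*9)/5 = -3/5 + (1/5)*18 = -3/5 + 18/5 = 3)
c = -839 (c = (-388 - 59) - 392 = -447 - 392 = -839)
j(-5, Z(-2))*c = 3*(-839) = -2517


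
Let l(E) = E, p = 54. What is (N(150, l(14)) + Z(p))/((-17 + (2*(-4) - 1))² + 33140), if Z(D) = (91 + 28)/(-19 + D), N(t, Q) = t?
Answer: 767/169080 ≈ 0.0045363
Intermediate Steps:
Z(D) = 119/(-19 + D)
(N(150, l(14)) + Z(p))/((-17 + (2*(-4) - 1))² + 33140) = (150 + 119/(-19 + 54))/((-17 + (2*(-4) - 1))² + 33140) = (150 + 119/35)/((-17 + (-8 - 1))² + 33140) = (150 + 119*(1/35))/((-17 - 9)² + 33140) = (150 + 17/5)/((-26)² + 33140) = 767/(5*(676 + 33140)) = (767/5)/33816 = (767/5)*(1/33816) = 767/169080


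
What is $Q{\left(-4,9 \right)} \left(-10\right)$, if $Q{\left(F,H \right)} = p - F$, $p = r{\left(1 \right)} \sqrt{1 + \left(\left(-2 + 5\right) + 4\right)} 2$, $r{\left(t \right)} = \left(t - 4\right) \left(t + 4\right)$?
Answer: $-40 + 600 \sqrt{2} \approx 808.53$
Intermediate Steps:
$r{\left(t \right)} = \left(-4 + t\right) \left(4 + t\right)$
$p = - 60 \sqrt{2}$ ($p = \left(-16 + 1^{2}\right) \sqrt{1 + \left(\left(-2 + 5\right) + 4\right)} 2 = \left(-16 + 1\right) \sqrt{1 + \left(3 + 4\right)} 2 = - 15 \sqrt{1 + 7} \cdot 2 = - 15 \sqrt{8} \cdot 2 = - 15 \cdot 2 \sqrt{2} \cdot 2 = - 30 \sqrt{2} \cdot 2 = - 60 \sqrt{2} \approx -84.853$)
$Q{\left(F,H \right)} = - F - 60 \sqrt{2}$ ($Q{\left(F,H \right)} = - 60 \sqrt{2} - F = - F - 60 \sqrt{2}$)
$Q{\left(-4,9 \right)} \left(-10\right) = \left(\left(-1\right) \left(-4\right) - 60 \sqrt{2}\right) \left(-10\right) = \left(4 - 60 \sqrt{2}\right) \left(-10\right) = -40 + 600 \sqrt{2}$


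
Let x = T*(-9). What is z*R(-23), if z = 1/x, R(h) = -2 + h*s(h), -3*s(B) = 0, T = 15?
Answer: 2/135 ≈ 0.014815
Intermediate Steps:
s(B) = 0 (s(B) = -⅓*0 = 0)
x = -135 (x = 15*(-9) = -135)
R(h) = -2 (R(h) = -2 + h*0 = -2 + 0 = -2)
z = -1/135 (z = 1/(-135) = -1/135 ≈ -0.0074074)
z*R(-23) = -1/135*(-2) = 2/135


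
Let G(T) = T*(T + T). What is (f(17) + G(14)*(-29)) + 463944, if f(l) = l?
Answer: 452593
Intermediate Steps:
G(T) = 2*T² (G(T) = T*(2*T) = 2*T²)
(f(17) + G(14)*(-29)) + 463944 = (17 + (2*14²)*(-29)) + 463944 = (17 + (2*196)*(-29)) + 463944 = (17 + 392*(-29)) + 463944 = (17 - 11368) + 463944 = -11351 + 463944 = 452593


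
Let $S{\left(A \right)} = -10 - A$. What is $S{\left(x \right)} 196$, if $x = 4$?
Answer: $-2744$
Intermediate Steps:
$S{\left(x \right)} 196 = \left(-10 - 4\right) 196 = \left(-14\right) 196 = -2744$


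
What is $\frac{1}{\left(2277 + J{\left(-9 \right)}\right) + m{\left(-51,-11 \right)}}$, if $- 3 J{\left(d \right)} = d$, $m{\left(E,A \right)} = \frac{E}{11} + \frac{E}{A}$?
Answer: $\frac{1}{2280} \approx 0.0004386$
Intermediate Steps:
$m{\left(E,A \right)} = \frac{E}{11} + \frac{E}{A}$ ($m{\left(E,A \right)} = E \frac{1}{11} + \frac{E}{A} = \frac{E}{11} + \frac{E}{A}$)
$J{\left(d \right)} = - \frac{d}{3}$
$\frac{1}{\left(2277 + J{\left(-9 \right)}\right) + m{\left(-51,-11 \right)}} = \frac{1}{\left(2277 - -3\right) + \left(\frac{1}{11} \left(-51\right) - \frac{51}{-11}\right)} = \frac{1}{\left(2277 + 3\right) - 0} = \frac{1}{2280 + \left(- \frac{51}{11} + \frac{51}{11}\right)} = \frac{1}{2280 + 0} = \frac{1}{2280}$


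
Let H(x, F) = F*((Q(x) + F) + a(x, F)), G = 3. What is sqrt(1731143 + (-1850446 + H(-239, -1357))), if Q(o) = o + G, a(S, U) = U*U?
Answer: 3*I*sqrt(277422655) ≈ 49968.0*I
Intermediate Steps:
a(S, U) = U**2
Q(o) = 3 + o (Q(o) = o + 3 = 3 + o)
H(x, F) = F*(3 + F + x + F**2) (H(x, F) = F*(((3 + x) + F) + F**2) = F*((3 + F + x) + F**2) = F*(3 + F + x + F**2))
sqrt(1731143 + (-1850446 + H(-239, -1357))) = sqrt(1731143 + (-1850446 - 1357*(3 - 1357 - 239 + (-1357)**2))) = sqrt(1731143 + (-1850446 - 1357*(3 - 1357 - 239 + 1841449))) = sqrt(1731143 + (-1850446 - 1357*1839856)) = sqrt(1731143 + (-1850446 - 2496684592)) = sqrt(1731143 - 2498535038) = sqrt(-2496803895) = 3*I*sqrt(277422655)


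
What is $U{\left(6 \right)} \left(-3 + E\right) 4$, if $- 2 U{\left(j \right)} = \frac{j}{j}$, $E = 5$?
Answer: $-4$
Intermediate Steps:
$U{\left(j \right)} = - \frac{1}{2}$ ($U{\left(j \right)} = - \frac{j \frac{1}{j}}{2} = \left(- \frac{1}{2}\right) 1 = - \frac{1}{2}$)
$U{\left(6 \right)} \left(-3 + E\right) 4 = - \frac{-3 + 5}{2} \cdot 4 = \left(- \frac{1}{2}\right) 2 \cdot 4 = \left(-1\right) 4 = -4$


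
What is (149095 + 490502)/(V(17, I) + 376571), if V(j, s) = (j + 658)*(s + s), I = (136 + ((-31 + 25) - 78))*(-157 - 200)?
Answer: -639597/24684829 ≈ -0.025911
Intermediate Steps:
I = -18564 (I = (136 + (-6 - 78))*(-357) = (136 - 84)*(-357) = 52*(-357) = -18564)
V(j, s) = 2*s*(658 + j) (V(j, s) = (658 + j)*(2*s) = 2*s*(658 + j))
(149095 + 490502)/(V(17, I) + 376571) = (149095 + 490502)/(2*(-18564)*(658 + 17) + 376571) = 639597/(2*(-18564)*675 + 376571) = 639597/(-25061400 + 376571) = 639597/(-24684829) = 639597*(-1/24684829) = -639597/24684829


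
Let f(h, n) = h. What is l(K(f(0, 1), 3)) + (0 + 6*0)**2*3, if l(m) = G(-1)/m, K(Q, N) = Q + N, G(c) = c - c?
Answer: 0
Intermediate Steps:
G(c) = 0
K(Q, N) = N + Q
l(m) = 0 (l(m) = 0/m = 0)
l(K(f(0, 1), 3)) + (0 + 6*0)**2*3 = 0 + (0 + 6*0)**2*3 = 0 + (0 + 0)**2*3 = 0 + 0**2*3 = 0 + 0*3 = 0 + 0 = 0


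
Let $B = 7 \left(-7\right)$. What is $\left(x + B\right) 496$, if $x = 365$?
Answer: $156736$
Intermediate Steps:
$B = -49$
$\left(x + B\right) 496 = \left(365 - 49\right) 496 = 316 \cdot 496 = 156736$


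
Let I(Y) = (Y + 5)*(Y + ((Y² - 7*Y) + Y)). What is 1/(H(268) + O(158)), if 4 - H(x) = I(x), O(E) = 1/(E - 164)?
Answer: -6/115452769 ≈ -5.1969e-8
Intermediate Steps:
O(E) = 1/(-164 + E)
I(Y) = (5 + Y)*(Y² - 5*Y) (I(Y) = (5 + Y)*(Y + (Y² - 6*Y)) = (5 + Y)*(Y² - 5*Y))
H(x) = 4 - x*(-25 + x²)
1/(H(268) + O(158)) = 1/((4 - 1*268*(-25 + 268²)) + 1/(-164 + 158)) = 1/((4 - 1*268*(-25 + 71824)) + 1/(-6)) = 1/((4 - 1*268*71799) - ⅙) = 1/((4 - 19242132) - ⅙) = 1/(-19242128 - ⅙) = 1/(-115452769/6) = -6/115452769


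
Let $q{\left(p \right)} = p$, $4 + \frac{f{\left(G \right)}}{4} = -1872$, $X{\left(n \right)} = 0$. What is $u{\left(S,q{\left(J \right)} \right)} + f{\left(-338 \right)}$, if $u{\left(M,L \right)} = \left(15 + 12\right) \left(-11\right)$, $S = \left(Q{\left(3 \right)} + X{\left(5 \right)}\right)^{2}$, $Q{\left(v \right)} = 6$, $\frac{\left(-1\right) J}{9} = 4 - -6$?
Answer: $-7801$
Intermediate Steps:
$J = -90$ ($J = - 9 \left(4 - -6\right) = - 9 \left(4 + 6\right) = \left(-9\right) 10 = -90$)
$f{\left(G \right)} = -7504$ ($f{\left(G \right)} = -16 + 4 \left(-1872\right) = -16 - 7488 = -7504$)
$S = 36$ ($S = \left(6 + 0\right)^{2} = 6^{2} = 36$)
$u{\left(M,L \right)} = -297$ ($u{\left(M,L \right)} = 27 \left(-11\right) = -297$)
$u{\left(S,q{\left(J \right)} \right)} + f{\left(-338 \right)} = -297 - 7504 = -7801$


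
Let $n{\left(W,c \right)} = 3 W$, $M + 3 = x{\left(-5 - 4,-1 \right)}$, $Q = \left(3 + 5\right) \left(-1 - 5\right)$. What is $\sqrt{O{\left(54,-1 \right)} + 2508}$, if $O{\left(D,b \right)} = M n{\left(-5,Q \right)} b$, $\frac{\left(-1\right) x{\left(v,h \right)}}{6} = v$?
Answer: $\sqrt{3273} \approx 57.21$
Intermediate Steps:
$x{\left(v,h \right)} = - 6 v$
$Q = -48$ ($Q = 8 \left(-6\right) = -48$)
$M = 51$ ($M = -3 - 6 \left(-5 - 4\right) = -3 - -54 = -3 + 54 = 51$)
$O{\left(D,b \right)} = - 765 b$ ($O{\left(D,b \right)} = 51 \cdot 3 \left(-5\right) b = 51 \left(-15\right) b = - 765 b$)
$\sqrt{O{\left(54,-1 \right)} + 2508} = \sqrt{\left(-765\right) \left(-1\right) + 2508} = \sqrt{765 + 2508} = \sqrt{3273}$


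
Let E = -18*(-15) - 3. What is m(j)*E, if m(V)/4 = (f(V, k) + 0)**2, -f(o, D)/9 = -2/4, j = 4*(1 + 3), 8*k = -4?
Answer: 21627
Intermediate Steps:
k = -1/2 (k = (1/8)*(-4) = -1/2 ≈ -0.50000)
j = 16 (j = 4*4 = 16)
f(o, D) = 9/2 (f(o, D) = -(-18)/4 = -9*(-1/2) = 9/2)
E = 267 (E = 270 - 3 = 267)
m(V) = 81 (m(V) = 4*(9/2 + 0)**2 = 4*(9/2)**2 = 4*(81/4) = 81)
m(j)*E = 81*267 = 21627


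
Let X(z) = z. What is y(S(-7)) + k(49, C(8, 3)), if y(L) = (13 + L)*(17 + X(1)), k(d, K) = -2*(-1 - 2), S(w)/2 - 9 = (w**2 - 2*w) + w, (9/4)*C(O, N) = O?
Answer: 2580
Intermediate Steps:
C(O, N) = 4*O/9
S(w) = 18 - 2*w + 2*w**2 (S(w) = 18 + 2*((w**2 - 2*w) + w) = 18 + 2*(w**2 - w) = 18 + (-2*w + 2*w**2) = 18 - 2*w + 2*w**2)
k(d, K) = 6 (k(d, K) = -2*(-3) = 6)
y(L) = 234 + 18*L (y(L) = (13 + L)*(17 + 1) = (13 + L)*18 = 234 + 18*L)
y(S(-7)) + k(49, C(8, 3)) = (234 + 18*(18 - 2*(-7) + 2*(-7)**2)) + 6 = (234 + 18*(18 + 14 + 2*49)) + 6 = (234 + 18*(18 + 14 + 98)) + 6 = (234 + 18*130) + 6 = (234 + 2340) + 6 = 2574 + 6 = 2580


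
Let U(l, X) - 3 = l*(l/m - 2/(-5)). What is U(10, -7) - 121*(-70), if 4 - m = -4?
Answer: 16979/2 ≈ 8489.5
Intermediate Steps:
m = 8 (m = 4 - 1*(-4) = 4 + 4 = 8)
U(l, X) = 3 + l*(⅖ + l/8) (U(l, X) = 3 + l*(l/8 - 2/(-5)) = 3 + l*(l*(⅛) - 2*(-⅕)) = 3 + l*(l/8 + ⅖) = 3 + l*(⅖ + l/8))
U(10, -7) - 121*(-70) = (3 + (⅛)*10² + (⅖)*10) - 121*(-70) = (3 + (⅛)*100 + 4) + 8470 = (3 + 25/2 + 4) + 8470 = 39/2 + 8470 = 16979/2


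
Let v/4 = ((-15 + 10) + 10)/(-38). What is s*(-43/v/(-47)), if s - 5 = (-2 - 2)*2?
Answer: 2451/470 ≈ 5.2149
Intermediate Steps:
s = -3 (s = 5 + (-2 - 2)*2 = 5 - 4*2 = 5 - 8 = -3)
v = -10/19 (v = 4*(((-15 + 10) + 10)/(-38)) = 4*((-5 + 10)*(-1/38)) = 4*(5*(-1/38)) = 4*(-5/38) = -10/19 ≈ -0.52632)
s*(-43/v/(-47)) = -3*(-43/(-10/19))/(-47) = -3*(-43*(-19/10))*(-1)/47 = -2451*(-1)/(10*47) = -3*(-817/470) = 2451/470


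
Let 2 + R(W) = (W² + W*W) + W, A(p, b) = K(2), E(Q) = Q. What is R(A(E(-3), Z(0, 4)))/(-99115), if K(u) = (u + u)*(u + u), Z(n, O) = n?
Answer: -526/99115 ≈ -0.0053070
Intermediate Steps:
K(u) = 4*u² (K(u) = (2*u)*(2*u) = 4*u²)
A(p, b) = 16 (A(p, b) = 4*2² = 4*4 = 16)
R(W) = -2 + W + 2*W² (R(W) = -2 + ((W² + W*W) + W) = -2 + ((W² + W²) + W) = -2 + (2*W² + W) = -2 + (W + 2*W²) = -2 + W + 2*W²)
R(A(E(-3), Z(0, 4)))/(-99115) = (-2 + 16 + 2*16²)/(-99115) = (-2 + 16 + 2*256)*(-1/99115) = (-2 + 16 + 512)*(-1/99115) = 526*(-1/99115) = -526/99115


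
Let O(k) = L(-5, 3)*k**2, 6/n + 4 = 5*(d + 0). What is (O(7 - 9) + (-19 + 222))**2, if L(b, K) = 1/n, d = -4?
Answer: 34969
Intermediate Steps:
n = -1/4 (n = 6/(-4 + 5*(-4 + 0)) = 6/(-4 + 5*(-4)) = 6/(-4 - 20) = 6/(-24) = 6*(-1/24) = -1/4 ≈ -0.25000)
L(b, K) = -4 (L(b, K) = 1/(-1/4) = -4)
O(k) = -4*k**2
(O(7 - 9) + (-19 + 222))**2 = (-4*(7 - 9)**2 + (-19 + 222))**2 = (-4*(-2)**2 + 203)**2 = (-4*4 + 203)**2 = (-16 + 203)**2 = 187**2 = 34969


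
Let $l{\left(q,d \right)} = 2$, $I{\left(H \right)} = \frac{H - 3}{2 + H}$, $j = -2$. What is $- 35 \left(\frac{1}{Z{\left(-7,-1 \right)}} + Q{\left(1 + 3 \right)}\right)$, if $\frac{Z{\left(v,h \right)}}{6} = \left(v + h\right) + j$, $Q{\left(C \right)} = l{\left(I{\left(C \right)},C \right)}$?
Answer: $- \frac{833}{12} \approx -69.417$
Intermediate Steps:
$I{\left(H \right)} = \frac{-3 + H}{2 + H}$
$Q{\left(C \right)} = 2$
$Z{\left(v,h \right)} = -12 + 6 h + 6 v$ ($Z{\left(v,h \right)} = 6 \left(\left(v + h\right) - 2\right) = 6 \left(\left(h + v\right) - 2\right) = 6 \left(-2 + h + v\right) = -12 + 6 h + 6 v$)
$- 35 \left(\frac{1}{Z{\left(-7,-1 \right)}} + Q{\left(1 + 3 \right)}\right) = - 35 \left(\frac{1}{-12 + 6 \left(-1\right) + 6 \left(-7\right)} + 2\right) = - 35 \left(\frac{1}{-12 - 6 - 42} + 2\right) = - 35 \left(\frac{1}{-60} + 2\right) = - 35 \left(- \frac{1}{60} + 2\right) = \left(-35\right) \frac{119}{60} = - \frac{833}{12}$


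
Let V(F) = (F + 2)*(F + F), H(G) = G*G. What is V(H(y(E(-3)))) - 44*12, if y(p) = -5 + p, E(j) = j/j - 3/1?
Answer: 4470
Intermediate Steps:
E(j) = -2 (E(j) = 1 - 3*1 = 1 - 3 = -2)
H(G) = G**2
V(F) = 2*F*(2 + F) (V(F) = (2 + F)*(2*F) = 2*F*(2 + F))
V(H(y(E(-3)))) - 44*12 = 2*(-5 - 2)**2*(2 + (-5 - 2)**2) - 44*12 = 2*(-7)**2*(2 + (-7)**2) - 528 = 2*49*(2 + 49) - 528 = 2*49*51 - 528 = 4998 - 528 = 4470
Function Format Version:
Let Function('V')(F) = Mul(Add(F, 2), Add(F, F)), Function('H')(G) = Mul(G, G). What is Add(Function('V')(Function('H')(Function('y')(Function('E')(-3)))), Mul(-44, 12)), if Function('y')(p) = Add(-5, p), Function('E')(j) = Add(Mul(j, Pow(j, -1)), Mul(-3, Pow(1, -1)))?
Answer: 4470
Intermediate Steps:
Function('E')(j) = -2 (Function('E')(j) = Add(1, Mul(-3, 1)) = Add(1, -3) = -2)
Function('H')(G) = Pow(G, 2)
Function('V')(F) = Mul(2, F, Add(2, F)) (Function('V')(F) = Mul(Add(2, F), Mul(2, F)) = Mul(2, F, Add(2, F)))
Add(Function('V')(Function('H')(Function('y')(Function('E')(-3)))), Mul(-44, 12)) = Add(Mul(2, Pow(Add(-5, -2), 2), Add(2, Pow(Add(-5, -2), 2))), Mul(-44, 12)) = Add(Mul(2, Pow(-7, 2), Add(2, Pow(-7, 2))), -528) = Add(Mul(2, 49, Add(2, 49)), -528) = Add(Mul(2, 49, 51), -528) = Add(4998, -528) = 4470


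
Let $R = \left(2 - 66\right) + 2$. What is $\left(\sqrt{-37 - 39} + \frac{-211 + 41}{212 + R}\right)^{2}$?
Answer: $\frac{\left(-17 + 30 i \sqrt{19}\right)^{2}}{225} \approx -74.716 - 19.76 i$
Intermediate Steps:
$R = -62$ ($R = -64 + 2 = -62$)
$\left(\sqrt{-37 - 39} + \frac{-211 + 41}{212 + R}\right)^{2} = \left(\sqrt{-37 - 39} + \frac{-211 + 41}{212 - 62}\right)^{2} = \left(\sqrt{-76} - \frac{170}{150}\right)^{2} = \left(2 i \sqrt{19} - \frac{17}{15}\right)^{2} = \left(- \frac{17}{15} + 2 i \sqrt{19}\right)^{2}$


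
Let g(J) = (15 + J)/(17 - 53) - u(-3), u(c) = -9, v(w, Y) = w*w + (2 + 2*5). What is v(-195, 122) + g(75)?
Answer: 76087/2 ≈ 38044.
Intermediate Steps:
v(w, Y) = 12 + w² (v(w, Y) = w² + (2 + 10) = w² + 12 = 12 + w²)
g(J) = 103/12 - J/36 (g(J) = (15 + J)/(17 - 53) - 1*(-9) = (15 + J)/(-36) + 9 = (15 + J)*(-1/36) + 9 = (-5/12 - J/36) + 9 = 103/12 - J/36)
v(-195, 122) + g(75) = (12 + (-195)²) + (103/12 - 1/36*75) = (12 + 38025) + (103/12 - 25/12) = 38037 + 13/2 = 76087/2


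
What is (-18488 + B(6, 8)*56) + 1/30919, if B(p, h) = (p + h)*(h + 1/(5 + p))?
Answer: -4130531037/340109 ≈ -12145.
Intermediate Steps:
B(p, h) = (h + p)*(h + 1/(5 + p))
(-18488 + B(6, 8)*56) + 1/30919 = (-18488 + ((8 + 6 + 5*8² + 8*6² + 6*8² + 5*8*6)/(5 + 6))*56) + 1/30919 = (-18488 + ((8 + 6 + 5*64 + 8*36 + 6*64 + 240)/11)*56) + 1/30919 = (-18488 + ((8 + 6 + 320 + 288 + 384 + 240)/11)*56) + 1/30919 = (-18488 + ((1/11)*1246)*56) + 1/30919 = (-18488 + (1246/11)*56) + 1/30919 = (-18488 + 69776/11) + 1/30919 = -133592/11 + 1/30919 = -4130531037/340109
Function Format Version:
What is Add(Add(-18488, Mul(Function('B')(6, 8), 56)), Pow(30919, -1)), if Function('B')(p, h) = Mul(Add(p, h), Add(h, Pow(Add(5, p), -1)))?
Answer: Rational(-4130531037, 340109) ≈ -12145.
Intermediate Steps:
Function('B')(p, h) = Mul(Add(h, p), Add(h, Pow(Add(5, p), -1)))
Add(Add(-18488, Mul(Function('B')(6, 8), 56)), Pow(30919, -1)) = Add(Add(-18488, Mul(Mul(Pow(Add(5, 6), -1), Add(8, 6, Mul(5, Pow(8, 2)), Mul(8, Pow(6, 2)), Mul(6, Pow(8, 2)), Mul(5, 8, 6))), 56)), Pow(30919, -1)) = Add(Add(-18488, Mul(Mul(Pow(11, -1), Add(8, 6, Mul(5, 64), Mul(8, 36), Mul(6, 64), 240)), 56)), Rational(1, 30919)) = Add(Add(-18488, Mul(Mul(Rational(1, 11), Add(8, 6, 320, 288, 384, 240)), 56)), Rational(1, 30919)) = Add(Add(-18488, Mul(Mul(Rational(1, 11), 1246), 56)), Rational(1, 30919)) = Add(Add(-18488, Mul(Rational(1246, 11), 56)), Rational(1, 30919)) = Add(Add(-18488, Rational(69776, 11)), Rational(1, 30919)) = Add(Rational(-133592, 11), Rational(1, 30919)) = Rational(-4130531037, 340109)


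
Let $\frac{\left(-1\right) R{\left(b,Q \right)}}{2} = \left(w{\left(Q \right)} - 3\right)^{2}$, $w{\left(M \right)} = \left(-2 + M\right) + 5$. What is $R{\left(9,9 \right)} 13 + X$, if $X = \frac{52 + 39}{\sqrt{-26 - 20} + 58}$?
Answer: $- \frac{3588091}{1705} - \frac{91 i \sqrt{46}}{3410} \approx -2104.5 - 0.18099 i$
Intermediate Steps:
$X = \frac{91}{58 + i \sqrt{46}}$ ($X = \frac{91}{\sqrt{-46} + 58} = \frac{91}{i \sqrt{46} + 58} = \frac{91}{58 + i \sqrt{46}} \approx 1.5478 - 0.18099 i$)
$w{\left(M \right)} = 3 + M$
$R{\left(b,Q \right)} = - 2 Q^{2}$ ($R{\left(b,Q \right)} = - 2 \left(\left(3 + Q\right) - 3\right)^{2} = - 2 Q^{2}$)
$R{\left(9,9 \right)} 13 + X = - 2 \cdot 9^{2} \cdot 13 + \left(\frac{2639}{1705} - \frac{91 i \sqrt{46}}{3410}\right) = \left(-2\right) 81 \cdot 13 + \left(\frac{2639}{1705} - \frac{91 i \sqrt{46}}{3410}\right) = \left(-162\right) 13 + \left(\frac{2639}{1705} - \frac{91 i \sqrt{46}}{3410}\right) = -2106 + \left(\frac{2639}{1705} - \frac{91 i \sqrt{46}}{3410}\right) = - \frac{3588091}{1705} - \frac{91 i \sqrt{46}}{3410}$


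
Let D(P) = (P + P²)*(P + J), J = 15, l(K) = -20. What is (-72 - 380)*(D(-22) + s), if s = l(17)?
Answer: 1470808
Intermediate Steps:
s = -20
D(P) = (15 + P)*(P + P²) (D(P) = (P + P²)*(P + 15) = (P + P²)*(15 + P) = (15 + P)*(P + P²))
(-72 - 380)*(D(-22) + s) = (-72 - 380)*(-22*(15 + (-22)² + 16*(-22)) - 20) = -452*(-22*(15 + 484 - 352) - 20) = -452*(-22*147 - 20) = -452*(-3234 - 20) = -452*(-3254) = 1470808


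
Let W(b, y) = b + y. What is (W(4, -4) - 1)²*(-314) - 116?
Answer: -430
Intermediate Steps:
(W(4, -4) - 1)²*(-314) - 116 = ((4 - 4) - 1)²*(-314) - 116 = (0 - 1)²*(-314) - 116 = (-1)²*(-314) - 116 = 1*(-314) - 116 = -314 - 116 = -430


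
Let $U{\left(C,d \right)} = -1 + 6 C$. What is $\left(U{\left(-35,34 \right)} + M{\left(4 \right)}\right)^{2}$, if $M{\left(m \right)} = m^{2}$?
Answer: $38025$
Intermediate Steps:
$\left(U{\left(-35,34 \right)} + M{\left(4 \right)}\right)^{2} = \left(\left(-1 + 6 \left(-35\right)\right) + 4^{2}\right)^{2} = \left(\left(-1 - 210\right) + 16\right)^{2} = \left(-211 + 16\right)^{2} = \left(-195\right)^{2} = 38025$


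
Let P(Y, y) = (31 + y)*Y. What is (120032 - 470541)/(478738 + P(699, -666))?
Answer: -350509/34873 ≈ -10.051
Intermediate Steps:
P(Y, y) = Y*(31 + y)
(120032 - 470541)/(478738 + P(699, -666)) = (120032 - 470541)/(478738 + 699*(31 - 666)) = -350509/(478738 + 699*(-635)) = -350509/(478738 - 443865) = -350509/34873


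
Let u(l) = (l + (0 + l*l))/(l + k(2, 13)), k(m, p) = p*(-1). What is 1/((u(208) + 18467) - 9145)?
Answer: 15/143174 ≈ 0.00010477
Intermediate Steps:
k(m, p) = -p
u(l) = (l + l**2)/(-13 + l) (u(l) = (l + (0 + l*l))/(l - 1*13) = (l + (0 + l**2))/(l - 13) = (l + l**2)/(-13 + l))
1/((u(208) + 18467) - 9145) = 1/((208*(1 + 208)/(-13 + 208) + 18467) - 9145) = 1/((208*209/195 + 18467) - 9145) = 1/((208*(1/195)*209 + 18467) - 9145) = 1/((3344/15 + 18467) - 9145) = 1/(280349/15 - 9145) = 1/(143174/15) = 15/143174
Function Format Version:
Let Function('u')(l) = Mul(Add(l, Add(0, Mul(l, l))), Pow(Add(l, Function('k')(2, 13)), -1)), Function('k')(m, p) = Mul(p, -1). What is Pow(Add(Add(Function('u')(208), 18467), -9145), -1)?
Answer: Rational(15, 143174) ≈ 0.00010477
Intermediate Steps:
Function('k')(m, p) = Mul(-1, p)
Function('u')(l) = Mul(Pow(Add(-13, l), -1), Add(l, Pow(l, 2))) (Function('u')(l) = Mul(Add(l, Add(0, Mul(l, l))), Pow(Add(l, Mul(-1, 13)), -1)) = Mul(Add(l, Add(0, Pow(l, 2))), Pow(Add(l, -13), -1)) = Mul(Add(l, Pow(l, 2)), Pow(Add(-13, l), -1)) = Mul(Pow(Add(-13, l), -1), Add(l, Pow(l, 2))))
Pow(Add(Add(Function('u')(208), 18467), -9145), -1) = Pow(Add(Add(Mul(208, Pow(Add(-13, 208), -1), Add(1, 208)), 18467), -9145), -1) = Pow(Add(Add(Mul(208, Pow(195, -1), 209), 18467), -9145), -1) = Pow(Add(Add(Mul(208, Rational(1, 195), 209), 18467), -9145), -1) = Pow(Add(Add(Rational(3344, 15), 18467), -9145), -1) = Pow(Add(Rational(280349, 15), -9145), -1) = Pow(Rational(143174, 15), -1) = Rational(15, 143174)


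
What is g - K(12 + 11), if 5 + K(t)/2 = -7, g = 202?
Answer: 226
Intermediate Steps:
K(t) = -24 (K(t) = -10 + 2*(-7) = -10 - 14 = -24)
g - K(12 + 11) = 202 - 1*(-24) = 202 + 24 = 226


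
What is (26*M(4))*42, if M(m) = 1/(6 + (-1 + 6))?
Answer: 1092/11 ≈ 99.273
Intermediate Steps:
M(m) = 1/11 (M(m) = 1/(6 + 5) = 1/11)
(26*M(4))*42 = (26*(1/11))*42 = (26/11)*42 = 1092/11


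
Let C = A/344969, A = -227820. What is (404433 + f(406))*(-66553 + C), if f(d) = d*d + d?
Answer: -13079139657244975/344969 ≈ -3.7914e+10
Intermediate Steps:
f(d) = d + d**2 (f(d) = d**2 + d = d + d**2)
C = -227820/344969 ≈ -0.66041
(404433 + f(406))*(-66553 + C) = (404433 + 406*(1 + 406))*(-66553 - 227820/344969) = (404433 + 406*407)*(-22958949677/344969) = (404433 + 165242)*(-22958949677/344969) = 569675*(-22958949677/344969) = -13079139657244975/344969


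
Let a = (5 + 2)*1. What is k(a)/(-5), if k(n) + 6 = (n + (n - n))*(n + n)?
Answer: -92/5 ≈ -18.400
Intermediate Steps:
a = 7 (a = 7*1 = 7)
k(n) = -6 + 2*n² (k(n) = -6 + (n + (n - n))*(n + n) = -6 + (n + 0)*(2*n) = -6 + n*(2*n) = -6 + 2*n²)
k(a)/(-5) = (-6 + 2*7²)/(-5) = -(-6 + 2*49)/5 = -(-6 + 98)/5 = -⅕*92 = -92/5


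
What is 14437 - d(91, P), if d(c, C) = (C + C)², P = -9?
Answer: 14113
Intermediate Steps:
d(c, C) = 4*C² (d(c, C) = (2*C)² = 4*C²)
14437 - d(91, P) = 14437 - 4*(-9)² = 14437 - 4*81 = 14437 - 1*324 = 14437 - 324 = 14113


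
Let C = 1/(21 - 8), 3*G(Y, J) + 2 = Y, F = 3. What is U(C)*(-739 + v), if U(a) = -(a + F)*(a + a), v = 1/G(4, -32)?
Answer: 59000/169 ≈ 349.11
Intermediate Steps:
G(Y, J) = -⅔ + Y/3
C = 1/13 ≈ 0.076923
v = 3/2 (v = 1/(-⅔ + (⅓)*4) = 1/(-⅔ + 4/3) = 1/(⅔) = 3/2 ≈ 1.5000)
U(a) = -2*a*(3 + a) (U(a) = -(a + 3)*(a + a) = -(3 + a)*2*a = -2*a*(3 + a))
U(C)*(-739 + v) = (-2*1/13*(3 + 1/13))*(-739 + 3/2) = -2*1/13*40/13*(-1475/2) = -80/169*(-1475/2) = 59000/169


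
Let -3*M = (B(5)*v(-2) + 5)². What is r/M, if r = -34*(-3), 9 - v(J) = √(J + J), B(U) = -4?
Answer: -274482/1050625 - 151776*I/1050625 ≈ -0.26126 - 0.14446*I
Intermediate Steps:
v(J) = 9 - √2*√J (v(J) = 9 - √(J + J) = 9 - √(2*J) = 9 - √2*√J)
r = 102
M = -(-31 + 8*I)²/3 (M = -(-4*(9 - √2*√(-2)) + 5)²/3 = -(-4*(9 - √2*I*√2) + 5)²/3 = -(-4*(9 - 2*I) + 5)²/3 = -((-36 + 8*I) + 5)²/3 = -(-31 + 8*I)²/3 ≈ -299.0 + 165.33*I)
r/M = 102/(-299 + 496*I/3) = 102*(9*(-299 - 496*I/3)/1050625) = 918*(-299 - 496*I/3)/1050625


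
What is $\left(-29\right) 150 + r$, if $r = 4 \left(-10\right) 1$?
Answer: $-4390$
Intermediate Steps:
$r = -40$ ($r = \left(-40\right) 1 = -40$)
$\left(-29\right) 150 + r = \left(-29\right) 150 - 40 = -4350 - 40 = -4390$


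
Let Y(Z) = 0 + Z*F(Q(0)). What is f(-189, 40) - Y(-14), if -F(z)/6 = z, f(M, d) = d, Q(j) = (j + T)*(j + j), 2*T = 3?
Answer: 40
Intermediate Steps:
T = 3/2 (T = (½)*3 = 3/2 ≈ 1.5000)
Q(j) = 2*j*(3/2 + j) (Q(j) = (j + 3/2)*(j + j) = (3/2 + j)*(2*j) = 2*j*(3/2 + j))
F(z) = -6*z
Y(Z) = 0 (Y(Z) = 0 + Z*(-0*(3 + 2*0)) = 0 + Z*(-0*(3 + 0)) = 0 + Z*(-0*3) = 0 + Z*(-6*0) = 0 + Z*0 = 0 + 0 = 0)
f(-189, 40) - Y(-14) = 40 - 1*0 = 40 + 0 = 40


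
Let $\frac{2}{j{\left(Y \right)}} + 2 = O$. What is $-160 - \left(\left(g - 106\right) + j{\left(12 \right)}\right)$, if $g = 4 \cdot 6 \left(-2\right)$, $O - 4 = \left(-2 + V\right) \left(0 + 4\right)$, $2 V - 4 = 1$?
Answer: $- \frac{13}{2} \approx -6.5$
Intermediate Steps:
$V = \frac{5}{2}$ ($V = 2 + \frac{1}{2} \cdot 1 = 2 + \frac{1}{2} = \frac{5}{2} \approx 2.5$)
$O = 6$ ($O = 4 + \left(-2 + \frac{5}{2}\right) \left(0 + 4\right) = 4 + \frac{1}{2} \cdot 4 = 4 + 2 = 6$)
$j{\left(Y \right)} = \frac{1}{2}$ ($j{\left(Y \right)} = \frac{2}{-2 + 6} = \frac{2}{4} = 2 \cdot \frac{1}{4} = \frac{1}{2}$)
$g = -48$ ($g = 24 \left(-2\right) = -48$)
$-160 - \left(\left(g - 106\right) + j{\left(12 \right)}\right) = -160 - \left(\left(-48 - 106\right) + \frac{1}{2}\right) = -160 - \left(-154 + \frac{1}{2}\right) = -160 - - \frac{307}{2} = -160 + \frac{307}{2} = - \frac{13}{2}$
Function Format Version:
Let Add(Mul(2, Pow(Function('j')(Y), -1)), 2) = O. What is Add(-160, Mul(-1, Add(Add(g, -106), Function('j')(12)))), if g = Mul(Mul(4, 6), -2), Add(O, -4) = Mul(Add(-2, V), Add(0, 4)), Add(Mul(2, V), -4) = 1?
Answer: Rational(-13, 2) ≈ -6.5000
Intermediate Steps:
V = Rational(5, 2) (V = Add(2, Mul(Rational(1, 2), 1)) = Add(2, Rational(1, 2)) = Rational(5, 2) ≈ 2.5000)
O = 6 (O = Add(4, Mul(Add(-2, Rational(5, 2)), Add(0, 4))) = Add(4, Mul(Rational(1, 2), 4)) = Add(4, 2) = 6)
Function('j')(Y) = Rational(1, 2) (Function('j')(Y) = Mul(2, Pow(Add(-2, 6), -1)) = Mul(2, Pow(4, -1)) = Mul(2, Rational(1, 4)) = Rational(1, 2))
g = -48 (g = Mul(24, -2) = -48)
Add(-160, Mul(-1, Add(Add(g, -106), Function('j')(12)))) = Add(-160, Mul(-1, Add(Add(-48, -106), Rational(1, 2)))) = Add(-160, Mul(-1, Add(-154, Rational(1, 2)))) = Add(-160, Mul(-1, Rational(-307, 2))) = Add(-160, Rational(307, 2)) = Rational(-13, 2)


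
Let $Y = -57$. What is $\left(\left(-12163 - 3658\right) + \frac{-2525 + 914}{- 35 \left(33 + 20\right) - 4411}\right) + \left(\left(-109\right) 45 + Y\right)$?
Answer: $- \frac{130224667}{6266} \approx -20783.0$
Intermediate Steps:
$\left(\left(-12163 - 3658\right) + \frac{-2525 + 914}{- 35 \left(33 + 20\right) - 4411}\right) + \left(\left(-109\right) 45 + Y\right) = \left(\left(-12163 - 3658\right) + \frac{-2525 + 914}{- 35 \left(33 + 20\right) - 4411}\right) - 4962 = \left(-15821 - \frac{1611}{\left(-35\right) 53 - 4411}\right) - 4962 = \left(-15821 - \frac{1611}{-1855 - 4411}\right) - 4962 = \left(-15821 - \frac{1611}{-6266}\right) - 4962 = \left(-15821 - - \frac{1611}{6266}\right) - 4962 = \left(-15821 + \frac{1611}{6266}\right) - 4962 = - \frac{99132775}{6266} - 4962 = - \frac{130224667}{6266}$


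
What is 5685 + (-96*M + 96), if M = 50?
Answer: 981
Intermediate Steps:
5685 + (-96*M + 96) = 5685 + (-96*50 + 96) = 5685 + (-4800 + 96) = 5685 - 4704 = 981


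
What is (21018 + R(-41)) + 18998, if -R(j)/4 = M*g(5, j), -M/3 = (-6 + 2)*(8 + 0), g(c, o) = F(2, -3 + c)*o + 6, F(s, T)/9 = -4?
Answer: -529072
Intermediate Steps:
F(s, T) = -36 (F(s, T) = 9*(-4) = -36)
g(c, o) = 6 - 36*o (g(c, o) = -36*o + 6 = 6 - 36*o)
M = 96 (M = -3*(-6 + 2)*(8 + 0) = -(-12)*8 = -3*(-32) = 96)
R(j) = -2304 + 13824*j (R(j) = -384*(6 - 36*j) = -4*(576 - 3456*j) = -2304 + 13824*j)
(21018 + R(-41)) + 18998 = (21018 + (-2304 + 13824*(-41))) + 18998 = (21018 + (-2304 - 566784)) + 18998 = (21018 - 569088) + 18998 = -548070 + 18998 = -529072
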